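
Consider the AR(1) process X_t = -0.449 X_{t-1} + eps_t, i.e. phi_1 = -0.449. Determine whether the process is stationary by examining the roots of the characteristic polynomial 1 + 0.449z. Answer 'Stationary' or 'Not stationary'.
\text{Stationary}

The AR(p) characteristic polynomial is P(z) = 1 + 0.449z.
Stationarity requires all roots to lie outside the unit circle, i.e. |z| > 1 for every root.
This is linear in z: 1 + (0.449) z = 0  =>  z = -1/(0.449) = -2.227171,  |z| = 2.227171.
Moduli of all roots: 2.2272.
All moduli strictly greater than 1? Yes.
Verdict: Stationary.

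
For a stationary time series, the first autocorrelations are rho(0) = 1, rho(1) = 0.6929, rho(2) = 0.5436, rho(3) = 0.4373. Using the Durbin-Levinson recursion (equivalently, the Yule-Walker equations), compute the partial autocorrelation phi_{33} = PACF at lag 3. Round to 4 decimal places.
\phi_{33} = 0.0430

The PACF at lag k is phi_{kk}, the last component of the solution
to the Yule-Walker system G_k phi = r_k where
  (G_k)_{ij} = rho(|i - j|), (r_k)_i = rho(i), i,j = 1..k.
Equivalently, Durbin-Levinson gives phi_{kk} iteratively:
  phi_{11} = rho(1)
  phi_{kk} = [rho(k) - sum_{j=1..k-1} phi_{k-1,j} rho(k-j)]
            / [1 - sum_{j=1..k-1} phi_{k-1,j} rho(j)],
  phi_{k,j} = phi_{k-1,j} - phi_{kk} phi_{k-1,k-j},  j = 1..k-1.
Step k = 1:
  phi_11 = rho(1) = 0.6929.
Step k = 2:
  phi_22 = [rho(2) - phi_11 rho(1)] / [1 - phi_11 rho(1)] = [0.5436 - (0.6929)(0.6929)] / [1 - (0.6929)(0.6929)]
         = 0.06348959 / 0.51988959 = 0.122121.
  Update: phi_21 = phi_11 - phi_22 phi_11 = 0.6929 - (0.122121)(0.6929) = 0.608282.
Step k = 3:
  phi_33 = [rho(3) - phi_21 rho(2) - phi_22 rho(1)] / [1 - phi_21 rho(1) - phi_22 rho(2)]
    numerator   = 0.4373 - (0.608282)(0.5436) - (0.122121)(0.6929) = 0.02201998
    denominator = 1 - (0.608282)(0.6929) - (0.122121)(0.5436) = 0.51213616
  phi_33 = 0.02201998 / 0.51213616 = 0.043.
Therefore phi_{33} = 0.0430.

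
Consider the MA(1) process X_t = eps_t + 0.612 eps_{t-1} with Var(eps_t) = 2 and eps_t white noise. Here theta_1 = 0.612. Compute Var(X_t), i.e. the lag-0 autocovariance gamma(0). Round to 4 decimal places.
\gamma(0) = 2.7491

For an MA(q) process X_t = eps_t + sum_i theta_i eps_{t-i} with
Var(eps_t) = sigma^2, the variance is
  gamma(0) = sigma^2 * (1 + sum_i theta_i^2).
  sum_i theta_i^2 = (0.612)^2 = 0.374544.
  gamma(0) = 2 * (1 + 0.374544) = 2 * 1.374544 = 2.749088, which rounds to 2.7491.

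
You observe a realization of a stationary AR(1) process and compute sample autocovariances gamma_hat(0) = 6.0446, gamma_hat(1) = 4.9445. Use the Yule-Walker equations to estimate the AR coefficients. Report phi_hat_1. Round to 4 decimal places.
\hat\phi_{1} = 0.8180

The Yule-Walker equations for an AR(p) process read, in matrix form,
  Gamma_p phi = r_p,   with   (Gamma_p)_{ij} = gamma(|i - j|),
                       (r_p)_i = gamma(i),   i,j = 1..p.
Substitute the sample gammas (Toeplitz matrix and right-hand side of size 1):
  Gamma_p = [[6.0446]]
  r_p     = [4.9445]
With p = 1 this is the single equation gamma(0) phi_1 = gamma(1):
  phi_hat_1 = gamma(1) / gamma(0) = 4.9445 / 6.0446 = 0.8180.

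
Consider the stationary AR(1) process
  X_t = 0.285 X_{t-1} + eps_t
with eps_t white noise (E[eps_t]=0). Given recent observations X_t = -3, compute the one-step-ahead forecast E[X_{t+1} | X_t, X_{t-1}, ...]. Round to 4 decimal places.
E[X_{t+1} \mid \mathcal F_t] = -0.8550

For an AR(p) model X_t = c + sum_i phi_i X_{t-i} + eps_t, the
one-step-ahead conditional mean is
  E[X_{t+1} | X_t, ...] = c + sum_i phi_i X_{t+1-i}.
Substitute known values:
  E[X_{t+1} | ...] = (0.285) * (-3)
                   = -0.8550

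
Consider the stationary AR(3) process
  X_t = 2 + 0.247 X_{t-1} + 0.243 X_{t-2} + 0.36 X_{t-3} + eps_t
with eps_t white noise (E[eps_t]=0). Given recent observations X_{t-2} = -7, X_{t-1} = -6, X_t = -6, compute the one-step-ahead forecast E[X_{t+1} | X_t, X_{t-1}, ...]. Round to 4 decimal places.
E[X_{t+1} \mid \mathcal F_t] = -3.4600

For an AR(p) model X_t = c + sum_i phi_i X_{t-i} + eps_t, the
one-step-ahead conditional mean is
  E[X_{t+1} | X_t, ...] = c + sum_i phi_i X_{t+1-i}.
Substitute known values:
  E[X_{t+1} | ...] = 2 + (0.247) * (-6) + (0.243) * (-6) + (0.36) * (-7)
                   = -3.4600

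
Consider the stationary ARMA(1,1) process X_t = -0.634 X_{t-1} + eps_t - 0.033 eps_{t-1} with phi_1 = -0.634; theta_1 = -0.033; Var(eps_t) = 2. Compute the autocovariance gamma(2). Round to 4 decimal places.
\gamma(2) = 1.4438

Multiply the model equation by X_{t-k} and take expectations. With theta_0 = psi_0 = 1 and psi_j the MA(infinity) weights, this gives
  gamma(k) - sum_i phi_i gamma(k-i) = c_k,
  c_k = sigma^2 * sum_{j=k..q} theta_j psi_{j-k}   (c_k = 0 for k > q),
using gamma(-m) = gamma(m).
psi-weights needed (psi_j = theta_j + sum_i phi_i psi_{j-i}):
  psi_1 = theta_1 + phi_1 = -0.033 + (-0.634) = -0.667
Right-hand sides:
  c_0 = sigma^2 (1 + theta_1 psi_1) = 2 * (1 + (-0.033)(-0.667)) = 2 * 1.022011 = 2.044022
  c_1 = sigma^2 theta_1 = 2 * (-0.033) = -0.066
  c_2 = 0
Equations for k = 0 and k = 1 (AR order 1):
  gamma(0) = phi_1 gamma(1) + c_0
  gamma(1) = phi_1 gamma(0) + c_1
Substituting the second into the first: gamma(0) (1 - phi_1^2) = c_0 + phi_1 c_1, so
  gamma(0) = (c_0 + phi_1 c_1) / (1 - phi_1^2) = (2.044022 + (-0.634)(-0.066)) / (1 - (-0.634)^2) = 2.085866 / 0.598044 = 3.487814.
  gamma(1) = phi_1 gamma(0) + c_1 = (-0.634)(3.487814) + (-0.066) = -2.277274.
For k = 2 (> q): gamma(2) = phi_1 gamma(1) = (-0.634)(-2.277274) = 1.443792.
Therefore gamma(2) = 1.4438 (to 4 decimal places).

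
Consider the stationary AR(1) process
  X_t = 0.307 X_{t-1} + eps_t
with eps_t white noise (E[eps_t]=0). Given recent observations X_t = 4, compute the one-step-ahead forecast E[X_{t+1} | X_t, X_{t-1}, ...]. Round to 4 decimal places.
E[X_{t+1} \mid \mathcal F_t] = 1.2280

For an AR(p) model X_t = c + sum_i phi_i X_{t-i} + eps_t, the
one-step-ahead conditional mean is
  E[X_{t+1} | X_t, ...] = c + sum_i phi_i X_{t+1-i}.
Substitute known values:
  E[X_{t+1} | ...] = (0.307) * (4)
                   = 1.2280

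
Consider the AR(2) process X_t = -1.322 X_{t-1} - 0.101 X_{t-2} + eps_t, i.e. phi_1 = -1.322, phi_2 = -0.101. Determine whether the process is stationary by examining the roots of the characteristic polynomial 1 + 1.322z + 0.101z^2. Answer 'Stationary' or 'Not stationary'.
\text{Not stationary}

The AR(p) characteristic polynomial is P(z) = 1 + 1.322z + 0.101z^2.
Stationarity requires all roots to lie outside the unit circle, i.e. |z| > 1 for every root.
Set 1 + (1.322) z + (0.101) z^2 = 0, i.e. a z^2 + b z + c = 0 with a = 0.101, b = 1.322, c = 1.
Discriminant D = b^2 - 4ac = (1.322)^2 - 4*(0.101)*1 = 1.747684 - (0.404) = 1.343684.
D >= 0, so the roots are real: z = (-b +/- sqrt(D)) / (2a) = (-1.322 +/- 1.159174) / (0.202).
  z_1 = (-1.322 + 1.159174) / (0.202) = -0.8061,   |z_1| = 0.8061.
  z_2 = (-1.322 - 1.159174) / (0.202) = -12.283,   |z_2| = 12.283.
Moduli of all roots: 0.8061, 12.2830.
All moduli strictly greater than 1? No.
Verdict: Not stationary.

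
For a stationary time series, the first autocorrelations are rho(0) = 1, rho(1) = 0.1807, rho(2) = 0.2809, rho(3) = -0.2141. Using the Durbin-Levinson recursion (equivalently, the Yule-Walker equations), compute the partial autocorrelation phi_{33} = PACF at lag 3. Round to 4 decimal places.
\phi_{33} = -0.3300

The PACF at lag k is phi_{kk}, the last component of the solution
to the Yule-Walker system G_k phi = r_k where
  (G_k)_{ij} = rho(|i - j|), (r_k)_i = rho(i), i,j = 1..k.
Equivalently, Durbin-Levinson gives phi_{kk} iteratively:
  phi_{11} = rho(1)
  phi_{kk} = [rho(k) - sum_{j=1..k-1} phi_{k-1,j} rho(k-j)]
            / [1 - sum_{j=1..k-1} phi_{k-1,j} rho(j)],
  phi_{k,j} = phi_{k-1,j} - phi_{kk} phi_{k-1,k-j},  j = 1..k-1.
Step k = 1:
  phi_11 = rho(1) = 0.1807.
Step k = 2:
  phi_22 = [rho(2) - phi_11 rho(1)] / [1 - phi_11 rho(1)] = [0.2809 - (0.1807)(0.1807)] / [1 - (0.1807)(0.1807)]
         = 0.24824751 / 0.96734751 = 0.256627.
  Update: phi_21 = phi_11 - phi_22 phi_11 = 0.1807 - (0.256627)(0.1807) = 0.134327.
Step k = 3:
  phi_33 = [rho(3) - phi_21 rho(2) - phi_22 rho(1)] / [1 - phi_21 rho(1) - phi_22 rho(2)]
    numerator   = -0.2141 - (0.134327)(0.2809) - (0.256627)(0.1807) = -0.2982051
    denominator = 1 - (0.134327)(0.1807) - (0.256627)(0.2809) = 0.90364049
  phi_33 = -0.2982051 / 0.90364049 = -0.33.
Therefore phi_{33} = -0.3300.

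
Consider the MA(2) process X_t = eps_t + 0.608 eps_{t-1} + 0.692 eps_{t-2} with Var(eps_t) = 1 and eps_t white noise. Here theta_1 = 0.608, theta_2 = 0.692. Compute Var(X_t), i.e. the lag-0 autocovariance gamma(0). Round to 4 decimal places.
\gamma(0) = 1.8485

For an MA(q) process X_t = eps_t + sum_i theta_i eps_{t-i} with
Var(eps_t) = sigma^2, the variance is
  gamma(0) = sigma^2 * (1 + sum_i theta_i^2).
  sum_i theta_i^2 = (0.608)^2 + (0.692)^2 = 0.369664 + 0.478864 = 0.848528.
  gamma(0) = 1 * (1 + 0.848528) = 1 * 1.848528 = 1.848528, which rounds to 1.8485.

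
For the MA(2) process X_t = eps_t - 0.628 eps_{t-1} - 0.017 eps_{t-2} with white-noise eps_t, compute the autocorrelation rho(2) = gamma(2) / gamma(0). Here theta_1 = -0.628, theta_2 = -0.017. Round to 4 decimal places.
\rho(2) = -0.0122

For an MA(q) process with theta_0 = 1, the autocovariance is
  gamma(k) = sigma^2 * sum_{i=0..q-k} theta_i * theta_{i+k},
and rho(k) = gamma(k) / gamma(0). Sigma^2 cancels.
  numerator   = (1)*(-0.017) = -0.017.
  denominator = (1)^2 + (-0.628)^2 + (-0.017)^2 = 1.394673.
  rho(2) = -0.017 / 1.394673 = -0.0122.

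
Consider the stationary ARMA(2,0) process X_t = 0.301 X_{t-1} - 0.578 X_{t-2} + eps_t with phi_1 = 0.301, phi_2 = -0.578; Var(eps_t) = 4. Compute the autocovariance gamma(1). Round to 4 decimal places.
\gamma(1) = 1.1890

Multiply the model equation by X_{t-k} and take expectations. With theta_0 = psi_0 = 1 and psi_j the MA(infinity) weights, this gives
  gamma(k) - sum_i phi_i gamma(k-i) = c_k,
  c_k = sigma^2 * sum_{j=k..q} theta_j psi_{j-k}   (c_k = 0 for k > q),
using gamma(-m) = gamma(m).
Pure AR (q = 0): c_0 = sigma^2 = 4, c_k = 0 for k >= 1.
Equations for k = 0, 1, 2 (AR order 2, c_2 = 0):
  (E0) gamma(0) = phi_1 gamma(1) + phi_2 gamma(2) + c_0
  (E1) gamma(1) = phi_1 gamma(0) + phi_2 gamma(1) + c_1
  (E2) gamma(2) = phi_1 gamma(1) + phi_2 gamma(0)
From (E1): gamma(1) = A gamma(0) + B with
  A = phi_1 / (1 - phi_2) = 0.301 / 1.578 = 0.190748,   B = c_1 / (1 - phi_2) = 0 / 1.578 = 0.
Insert (E2) into (E0): gamma(0) (1 - phi_2^2) = phi_1 (1 + phi_2) gamma(1) + c_0.
  phi_1 (1 + phi_2) = (0.301)(0.422) = 0.127022,   1 - phi_2^2 = 0.665916.
Replace gamma(1) by A gamma(0) + B and collect gamma(0):
  gamma(0) [0.665916 - (0.127022)(0.190748)] = c_0 = 4
  gamma(0) * 0.641687 = 4
  gamma(0) = 4 / 0.641687 = 6.23357.
  gamma(1) = A gamma(0) = (0.190748)(6.23357) = 1.18904.
Therefore gamma(1) = 1.1890 (to 4 decimal places).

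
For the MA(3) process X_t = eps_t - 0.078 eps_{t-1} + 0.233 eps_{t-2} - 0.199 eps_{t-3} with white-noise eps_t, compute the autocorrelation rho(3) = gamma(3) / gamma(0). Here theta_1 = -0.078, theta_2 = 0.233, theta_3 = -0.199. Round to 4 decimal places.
\rho(3) = -0.1809

For an MA(q) process with theta_0 = 1, the autocovariance is
  gamma(k) = sigma^2 * sum_{i=0..q-k} theta_i * theta_{i+k},
and rho(k) = gamma(k) / gamma(0). Sigma^2 cancels.
  numerator   = (1)*(-0.199) = -0.199.
  denominator = (1)^2 + (-0.078)^2 + (0.233)^2 + (-0.199)^2 = 1.099974.
  rho(3) = -0.199 / 1.099974 = -0.1809.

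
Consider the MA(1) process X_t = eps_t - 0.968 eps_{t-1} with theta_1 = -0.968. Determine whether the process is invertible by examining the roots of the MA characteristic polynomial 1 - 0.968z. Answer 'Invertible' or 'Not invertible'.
\text{Invertible}

The MA(q) characteristic polynomial is P(z) = 1 - 0.968z.
Invertibility requires all roots to lie outside the unit circle, i.e. |z| > 1 for every root.
This is linear in z: 1 + (-0.968) z = 0  =>  z = -1/(-0.968) = 1.033058,  |z| = 1.033058.
Moduli of all roots: 1.0331.
All moduli strictly greater than 1? Yes.
Verdict: Invertible.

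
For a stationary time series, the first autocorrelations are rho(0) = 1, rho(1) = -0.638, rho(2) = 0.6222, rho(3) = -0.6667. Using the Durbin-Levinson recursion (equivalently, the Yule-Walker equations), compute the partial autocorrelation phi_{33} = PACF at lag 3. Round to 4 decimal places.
\phi_{33} = -0.3540

The PACF at lag k is phi_{kk}, the last component of the solution
to the Yule-Walker system G_k phi = r_k where
  (G_k)_{ij} = rho(|i - j|), (r_k)_i = rho(i), i,j = 1..k.
Equivalently, Durbin-Levinson gives phi_{kk} iteratively:
  phi_{11} = rho(1)
  phi_{kk} = [rho(k) - sum_{j=1..k-1} phi_{k-1,j} rho(k-j)]
            / [1 - sum_{j=1..k-1} phi_{k-1,j} rho(j)],
  phi_{k,j} = phi_{k-1,j} - phi_{kk} phi_{k-1,k-j},  j = 1..k-1.
Step k = 1:
  phi_11 = rho(1) = -0.638.
Step k = 2:
  phi_22 = [rho(2) - phi_11 rho(1)] / [1 - phi_11 rho(1)] = [0.6222 - (-0.638)(-0.638)] / [1 - (-0.638)(-0.638)]
         = 0.215156 / 0.592956 = 0.362853.
  Update: phi_21 = phi_11 - phi_22 phi_11 = -0.638 - (0.362853)(-0.638) = -0.4065.
Step k = 3:
  phi_33 = [rho(3) - phi_21 rho(2) - phi_22 rho(1)] / [1 - phi_21 rho(1) - phi_22 rho(2)]
    numerator   = -0.6667 - (-0.4065)(0.6222) - (0.362853)(-0.638) = -0.18227556
    denominator = 1 - (-0.4065)(-0.638) - (0.362853)(0.6222) = 0.51488595
  phi_33 = -0.18227556 / 0.51488595 = -0.354.
Therefore phi_{33} = -0.3540.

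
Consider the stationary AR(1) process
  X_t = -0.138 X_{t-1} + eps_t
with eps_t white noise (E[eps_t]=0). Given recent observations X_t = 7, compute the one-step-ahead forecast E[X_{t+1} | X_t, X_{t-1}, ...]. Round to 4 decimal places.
E[X_{t+1} \mid \mathcal F_t] = -0.9660

For an AR(p) model X_t = c + sum_i phi_i X_{t-i} + eps_t, the
one-step-ahead conditional mean is
  E[X_{t+1} | X_t, ...] = c + sum_i phi_i X_{t+1-i}.
Substitute known values:
  E[X_{t+1} | ...] = (-0.138) * (7)
                   = -0.9660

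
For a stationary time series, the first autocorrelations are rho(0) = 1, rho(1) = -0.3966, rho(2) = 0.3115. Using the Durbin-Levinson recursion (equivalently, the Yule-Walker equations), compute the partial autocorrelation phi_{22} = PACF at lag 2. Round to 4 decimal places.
\phi_{22} = 0.1830

The PACF at lag k is phi_{kk}, the last component of the solution
to the Yule-Walker system G_k phi = r_k where
  (G_k)_{ij} = rho(|i - j|), (r_k)_i = rho(i), i,j = 1..k.
Equivalently, Durbin-Levinson gives phi_{kk} iteratively:
  phi_{11} = rho(1)
  phi_{kk} = [rho(k) - sum_{j=1..k-1} phi_{k-1,j} rho(k-j)]
            / [1 - sum_{j=1..k-1} phi_{k-1,j} rho(j)],
  phi_{k,j} = phi_{k-1,j} - phi_{kk} phi_{k-1,k-j},  j = 1..k-1.
Step k = 1:
  phi_11 = rho(1) = -0.3966.
Step k = 2:
  phi_22 = [rho(2) - phi_11 rho(1)] / [1 - phi_11 rho(1)] = [0.3115 - (-0.3966)(-0.3966)] / [1 - (-0.3966)(-0.3966)]
         = 0.15420844 / 0.84270844 = 0.183.
Therefore phi_{22} = 0.1830.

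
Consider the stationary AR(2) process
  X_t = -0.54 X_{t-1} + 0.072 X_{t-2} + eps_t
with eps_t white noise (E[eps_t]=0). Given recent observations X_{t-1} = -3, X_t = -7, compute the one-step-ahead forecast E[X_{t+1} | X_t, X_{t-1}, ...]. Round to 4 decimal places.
E[X_{t+1} \mid \mathcal F_t] = 3.5640

For an AR(p) model X_t = c + sum_i phi_i X_{t-i} + eps_t, the
one-step-ahead conditional mean is
  E[X_{t+1} | X_t, ...] = c + sum_i phi_i X_{t+1-i}.
Substitute known values:
  E[X_{t+1} | ...] = (-0.54) * (-7) + (0.072) * (-3)
                   = 3.5640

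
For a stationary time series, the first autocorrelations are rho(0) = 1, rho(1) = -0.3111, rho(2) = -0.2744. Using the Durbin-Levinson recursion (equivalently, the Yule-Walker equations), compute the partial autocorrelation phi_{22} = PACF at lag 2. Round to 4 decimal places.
\phi_{22} = -0.4110

The PACF at lag k is phi_{kk}, the last component of the solution
to the Yule-Walker system G_k phi = r_k where
  (G_k)_{ij} = rho(|i - j|), (r_k)_i = rho(i), i,j = 1..k.
Equivalently, Durbin-Levinson gives phi_{kk} iteratively:
  phi_{11} = rho(1)
  phi_{kk} = [rho(k) - sum_{j=1..k-1} phi_{k-1,j} rho(k-j)]
            / [1 - sum_{j=1..k-1} phi_{k-1,j} rho(j)],
  phi_{k,j} = phi_{k-1,j} - phi_{kk} phi_{k-1,k-j},  j = 1..k-1.
Step k = 1:
  phi_11 = rho(1) = -0.3111.
Step k = 2:
  phi_22 = [rho(2) - phi_11 rho(1)] / [1 - phi_11 rho(1)] = [-0.2744 - (-0.3111)(-0.3111)] / [1 - (-0.3111)(-0.3111)]
         = -0.37118321 / 0.90321679 = -0.411.
Therefore phi_{22} = -0.4110.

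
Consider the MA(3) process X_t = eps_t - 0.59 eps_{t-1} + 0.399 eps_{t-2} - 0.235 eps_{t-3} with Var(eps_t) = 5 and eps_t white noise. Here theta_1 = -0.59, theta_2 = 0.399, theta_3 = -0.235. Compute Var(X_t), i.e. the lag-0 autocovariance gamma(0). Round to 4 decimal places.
\gamma(0) = 7.8126

For an MA(q) process X_t = eps_t + sum_i theta_i eps_{t-i} with
Var(eps_t) = sigma^2, the variance is
  gamma(0) = sigma^2 * (1 + sum_i theta_i^2).
  sum_i theta_i^2 = (-0.59)^2 + (0.399)^2 + (-0.235)^2 = 0.3481 + 0.159201 + 0.055225 = 0.562526.
  gamma(0) = 5 * (1 + 0.562526) = 5 * 1.562526 = 7.81263, which rounds to 7.8126.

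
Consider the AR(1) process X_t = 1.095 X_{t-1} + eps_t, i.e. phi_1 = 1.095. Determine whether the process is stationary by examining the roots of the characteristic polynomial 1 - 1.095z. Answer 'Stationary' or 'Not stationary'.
\text{Not stationary}

The AR(p) characteristic polynomial is P(z) = 1 - 1.095z.
Stationarity requires all roots to lie outside the unit circle, i.e. |z| > 1 for every root.
This is linear in z: 1 + (-1.095) z = 0  =>  z = -1/(-1.095) = 0.913242,  |z| = 0.913242.
Moduli of all roots: 0.9132.
All moduli strictly greater than 1? No.
Verdict: Not stationary.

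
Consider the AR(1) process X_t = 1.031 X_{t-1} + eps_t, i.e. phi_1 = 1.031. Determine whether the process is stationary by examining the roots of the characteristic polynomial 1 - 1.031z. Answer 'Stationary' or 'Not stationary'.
\text{Not stationary}

The AR(p) characteristic polynomial is P(z) = 1 - 1.031z.
Stationarity requires all roots to lie outside the unit circle, i.e. |z| > 1 for every root.
This is linear in z: 1 + (-1.031) z = 0  =>  z = -1/(-1.031) = 0.969932,  |z| = 0.969932.
Moduli of all roots: 0.9699.
All moduli strictly greater than 1? No.
Verdict: Not stationary.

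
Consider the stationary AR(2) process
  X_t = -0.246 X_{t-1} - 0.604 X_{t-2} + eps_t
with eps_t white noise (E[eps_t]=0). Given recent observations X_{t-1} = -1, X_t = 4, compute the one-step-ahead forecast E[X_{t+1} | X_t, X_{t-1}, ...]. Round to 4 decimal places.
E[X_{t+1} \mid \mathcal F_t] = -0.3800

For an AR(p) model X_t = c + sum_i phi_i X_{t-i} + eps_t, the
one-step-ahead conditional mean is
  E[X_{t+1} | X_t, ...] = c + sum_i phi_i X_{t+1-i}.
Substitute known values:
  E[X_{t+1} | ...] = (-0.246) * (4) + (-0.604) * (-1)
                   = -0.3800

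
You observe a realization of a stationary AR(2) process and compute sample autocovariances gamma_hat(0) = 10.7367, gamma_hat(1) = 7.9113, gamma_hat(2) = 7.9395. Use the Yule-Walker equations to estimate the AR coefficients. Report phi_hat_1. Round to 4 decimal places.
\hat\phi_{1} = 0.4200

The Yule-Walker equations for an AR(p) process read, in matrix form,
  Gamma_p phi = r_p,   with   (Gamma_p)_{ij} = gamma(|i - j|),
                       (r_p)_i = gamma(i),   i,j = 1..p.
Substitute the sample gammas (Toeplitz matrix and right-hand side of size 2):
  Gamma_p = [[10.7367, 7.9113], [7.9113, 10.7367]]
  r_p     = [7.9113, 7.9395]
Written out:
  10.7367 phi_1 + 7.9113 phi_2 = 7.9113
  7.9113 phi_1 + 10.7367 phi_2 = 7.9395
Solve by Cramer's rule:
  det = gamma(0)^2 - gamma(1)^2 = (10.7367)^2 - (7.9113)^2 = 115.27672689 - 62.58866769 = 52.6880592
  phi_hat_1 = [gamma(1) gamma(0) - gamma(1) gamma(2)] / det = [(7.9113)(10.7367) - (7.9113)(7.9395)] / 52.6880592 = 22.12948836 / 52.6880592 = 0.42
  phi_hat_2 = [gamma(0) gamma(2) - gamma(1)^2] / det = [(10.7367)(7.9395) - (7.9113)^2] / 52.6880592 = 22.65536196 / 52.6880592 = 0.43
So phi_hat = [0.4200, 0.4300].
Therefore phi_hat_1 = 0.4200.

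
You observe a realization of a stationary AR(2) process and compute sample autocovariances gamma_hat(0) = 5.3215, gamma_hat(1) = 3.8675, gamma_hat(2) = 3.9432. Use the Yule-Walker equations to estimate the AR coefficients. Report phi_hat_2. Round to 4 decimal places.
\hat\phi_{2} = 0.4510

The Yule-Walker equations for an AR(p) process read, in matrix form,
  Gamma_p phi = r_p,   with   (Gamma_p)_{ij} = gamma(|i - j|),
                       (r_p)_i = gamma(i),   i,j = 1..p.
Substitute the sample gammas (Toeplitz matrix and right-hand side of size 2):
  Gamma_p = [[5.3215, 3.8675], [3.8675, 5.3215]]
  r_p     = [3.8675, 3.9432]
Written out:
  5.3215 phi_1 + 3.8675 phi_2 = 3.8675
  3.8675 phi_1 + 5.3215 phi_2 = 3.9432
Solve by Cramer's rule:
  det = gamma(0)^2 - gamma(1)^2 = (5.3215)^2 - (3.8675)^2 = 28.31836225 - 14.95755625 = 13.360806
  phi_hat_1 = [gamma(1) gamma(0) - gamma(1) gamma(2)] / det = [(3.8675)(5.3215) - (3.8675)(3.9432)] / 13.360806 = 5.33057525 / 13.360806 = 0.399
  phi_hat_2 = [gamma(0) gamma(2) - gamma(1)^2] / det = [(5.3215)(3.9432) - (3.8675)^2] / 13.360806 = 6.02618255 / 13.360806 = 0.451
So phi_hat = [0.3990, 0.4510].
Therefore phi_hat_2 = 0.4510.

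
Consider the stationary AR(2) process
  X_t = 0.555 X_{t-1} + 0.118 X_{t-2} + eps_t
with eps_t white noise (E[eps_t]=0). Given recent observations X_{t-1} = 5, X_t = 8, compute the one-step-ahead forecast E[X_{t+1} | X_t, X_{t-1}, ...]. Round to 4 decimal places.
E[X_{t+1} \mid \mathcal F_t] = 5.0300

For an AR(p) model X_t = c + sum_i phi_i X_{t-i} + eps_t, the
one-step-ahead conditional mean is
  E[X_{t+1} | X_t, ...] = c + sum_i phi_i X_{t+1-i}.
Substitute known values:
  E[X_{t+1} | ...] = (0.555) * (8) + (0.118) * (5)
                   = 5.0300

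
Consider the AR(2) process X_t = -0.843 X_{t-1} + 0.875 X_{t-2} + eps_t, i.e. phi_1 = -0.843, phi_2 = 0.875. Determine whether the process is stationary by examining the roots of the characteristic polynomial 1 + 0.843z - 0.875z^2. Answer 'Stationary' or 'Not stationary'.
\text{Not stationary}

The AR(p) characteristic polynomial is P(z) = 1 + 0.843z - 0.875z^2.
Stationarity requires all roots to lie outside the unit circle, i.e. |z| > 1 for every root.
Set 1 + (0.843) z + (-0.875) z^2 = 0, i.e. a z^2 + b z + c = 0 with a = -0.875, b = 0.843, c = 1.
Discriminant D = b^2 - 4ac = (0.843)^2 - 4*(-0.875)*1 = 0.710649 - (-3.5) = 4.210649.
D >= 0, so the roots are real: z = (-b +/- sqrt(D)) / (2a) = (-0.843 +/- 2.051987) / (-1.75).
  z_1 = (-0.843 + 2.051987) / (-1.75) = -0.6908,   |z_1| = 0.6908.
  z_2 = (-0.843 - 2.051987) / (-1.75) = 1.6543,   |z_2| = 1.6543.
Moduli of all roots: 0.6908, 1.6543.
All moduli strictly greater than 1? No.
Verdict: Not stationary.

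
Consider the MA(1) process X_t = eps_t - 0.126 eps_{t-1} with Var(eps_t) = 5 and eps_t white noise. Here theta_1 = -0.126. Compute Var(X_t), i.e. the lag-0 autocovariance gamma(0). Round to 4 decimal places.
\gamma(0) = 5.0794

For an MA(q) process X_t = eps_t + sum_i theta_i eps_{t-i} with
Var(eps_t) = sigma^2, the variance is
  gamma(0) = sigma^2 * (1 + sum_i theta_i^2).
  sum_i theta_i^2 = (-0.126)^2 = 0.015876.
  gamma(0) = 5 * (1 + 0.015876) = 5 * 1.015876 = 5.07938, which rounds to 5.0794.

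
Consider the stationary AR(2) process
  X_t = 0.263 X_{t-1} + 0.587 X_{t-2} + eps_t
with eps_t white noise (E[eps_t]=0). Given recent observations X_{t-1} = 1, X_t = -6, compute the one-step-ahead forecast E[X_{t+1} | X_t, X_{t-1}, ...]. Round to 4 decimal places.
E[X_{t+1} \mid \mathcal F_t] = -0.9910

For an AR(p) model X_t = c + sum_i phi_i X_{t-i} + eps_t, the
one-step-ahead conditional mean is
  E[X_{t+1} | X_t, ...] = c + sum_i phi_i X_{t+1-i}.
Substitute known values:
  E[X_{t+1} | ...] = (0.263) * (-6) + (0.587) * (1)
                   = -0.9910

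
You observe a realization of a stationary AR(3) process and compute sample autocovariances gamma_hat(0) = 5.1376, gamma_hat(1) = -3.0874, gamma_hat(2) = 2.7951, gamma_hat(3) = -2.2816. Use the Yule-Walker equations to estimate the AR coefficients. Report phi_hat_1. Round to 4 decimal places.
\hat\phi_{1} = -0.4100

The Yule-Walker equations for an AR(p) process read, in matrix form,
  Gamma_p phi = r_p,   with   (Gamma_p)_{ij} = gamma(|i - j|),
                       (r_p)_i = gamma(i),   i,j = 1..p.
Substitute the sample gammas (Toeplitz matrix and right-hand side of size 3):
  Gamma_p = [[5.1376, -3.0874, 2.7951], [-3.0874, 5.1376, -3.0874], [2.7951, -3.0874, 5.1376]]
  r_p     = [-3.0874, 2.7951, -2.2816]
Written out (R1..R3):
  (R1) 5.1376 phi_1 - 3.0874 phi_2 + 2.7951 phi_3 = -3.0874
  (R2) -3.0874 phi_1 + 5.1376 phi_2 - 3.0874 phi_3 = 2.7951
  (R3) 2.7951 phi_1 - 3.0874 phi_2 + 5.1376 phi_3 = -2.2816
Gaussian elimination:
  R2 <- R2 - (-3.0874/5.1376) R1 = R2 - (-0.600942) R1:  3.282251 phi_2 - 1.407707 phi_3 = 0.939751
  R3 <- R3 - (2.7951/5.1376) R1 = R3 - (0.544048) R1:  -1.407707 phi_2 + 3.616932 phi_3 = -0.601907
  R3 <- R3 - (-1.407707/3.282251) R2 = R3 - (-0.428885) R2:  3.013188 phi_3 = -0.198862
Back-substitution:
  phi_hat_3 = -0.198862 / 3.013188 = -0.065997
  phi_hat_2 = (0.939751 - (-1.407707)(-0.065997)) / 3.282251 = 0.258008
  phi_hat_1 = (-3.0874 - (-3.0874)(0.258008) - (2.7951)(-0.065997)) / 5.1376 = -0.409989
So phi_hat = [-0.4100, 0.2580, -0.0660].
Therefore phi_hat_1 = -0.4100.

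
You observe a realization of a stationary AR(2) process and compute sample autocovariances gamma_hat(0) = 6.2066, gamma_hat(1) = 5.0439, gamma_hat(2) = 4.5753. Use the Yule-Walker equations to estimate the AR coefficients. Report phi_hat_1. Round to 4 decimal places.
\hat\phi_{1} = 0.6290

The Yule-Walker equations for an AR(p) process read, in matrix form,
  Gamma_p phi = r_p,   with   (Gamma_p)_{ij} = gamma(|i - j|),
                       (r_p)_i = gamma(i),   i,j = 1..p.
Substitute the sample gammas (Toeplitz matrix and right-hand side of size 2):
  Gamma_p = [[6.2066, 5.0439], [5.0439, 6.2066]]
  r_p     = [5.0439, 4.5753]
Written out:
  6.2066 phi_1 + 5.0439 phi_2 = 5.0439
  5.0439 phi_1 + 6.2066 phi_2 = 4.5753
Solve by Cramer's rule:
  det = gamma(0)^2 - gamma(1)^2 = (6.2066)^2 - (5.0439)^2 = 38.52188356 - 25.44092721 = 13.08095635
  phi_hat_1 = [gamma(1) gamma(0) - gamma(1) gamma(2)] / det = [(5.0439)(6.2066) - (5.0439)(4.5753)] / 13.08095635 = 8.22811407 / 13.08095635 = 0.629
  phi_hat_2 = [gamma(0) gamma(2) - gamma(1)^2] / det = [(6.2066)(4.5753) - (5.0439)^2] / 13.08095635 = 2.95612977 / 13.08095635 = 0.226
So phi_hat = [0.6290, 0.2260].
Therefore phi_hat_1 = 0.6290.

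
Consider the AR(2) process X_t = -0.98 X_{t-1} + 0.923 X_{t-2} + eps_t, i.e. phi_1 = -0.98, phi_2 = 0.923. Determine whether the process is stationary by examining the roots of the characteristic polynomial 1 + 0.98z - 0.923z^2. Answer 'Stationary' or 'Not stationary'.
\text{Not stationary}

The AR(p) characteristic polynomial is P(z) = 1 + 0.98z - 0.923z^2.
Stationarity requires all roots to lie outside the unit circle, i.e. |z| > 1 for every root.
Set 1 + (0.98) z + (-0.923) z^2 = 0, i.e. a z^2 + b z + c = 0 with a = -0.923, b = 0.98, c = 1.
Discriminant D = b^2 - 4ac = (0.98)^2 - 4*(-0.923)*1 = 0.9604 - (-3.692) = 4.6524.
D >= 0, so the roots are real: z = (-b +/- sqrt(D)) / (2a) = (-0.98 +/- 2.156942) / (-1.846).
  z_1 = (-0.98 + 2.156942) / (-1.846) = -0.6376,   |z_1| = 0.6376.
  z_2 = (-0.98 - 2.156942) / (-1.846) = 1.6993,   |z_2| = 1.6993.
Moduli of all roots: 0.6376, 1.6993.
All moduli strictly greater than 1? No.
Verdict: Not stationary.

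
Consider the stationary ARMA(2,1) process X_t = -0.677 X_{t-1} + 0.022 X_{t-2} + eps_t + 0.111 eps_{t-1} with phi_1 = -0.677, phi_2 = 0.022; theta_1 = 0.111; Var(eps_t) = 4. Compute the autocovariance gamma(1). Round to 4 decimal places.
\gamma(1) = -4.1132

Multiply the model equation by X_{t-k} and take expectations. With theta_0 = psi_0 = 1 and psi_j the MA(infinity) weights, this gives
  gamma(k) - sum_i phi_i gamma(k-i) = c_k,
  c_k = sigma^2 * sum_{j=k..q} theta_j psi_{j-k}   (c_k = 0 for k > q),
using gamma(-m) = gamma(m).
psi-weights needed (psi_j = theta_j + sum_i phi_i psi_{j-i}):
  psi_1 = theta_1 + phi_1 = 0.111 + (-0.677) = -0.566
Right-hand sides:
  c_0 = sigma^2 (1 + theta_1 psi_1) = 4 * (1 + (0.111)(-0.566)) = 4 * 0.937174 = 3.748696
  c_1 = sigma^2 theta_1 = 4 * (0.111) = 0.444
  c_2 = 0
Equations for k = 0, 1, 2 (AR order 2, c_2 = 0):
  (E0) gamma(0) = phi_1 gamma(1) + phi_2 gamma(2) + c_0
  (E1) gamma(1) = phi_1 gamma(0) + phi_2 gamma(1) + c_1
  (E2) gamma(2) = phi_1 gamma(1) + phi_2 gamma(0)
From (E1): gamma(1) = A gamma(0) + B with
  A = phi_1 / (1 - phi_2) = -0.677 / 0.978 = -0.692229,   B = c_1 / (1 - phi_2) = 0.444 / 0.978 = 0.453988.
Insert (E2) into (E0): gamma(0) (1 - phi_2^2) = phi_1 (1 + phi_2) gamma(1) + c_0.
  phi_1 (1 + phi_2) = (-0.677)(1.022) = -0.691894,   1 - phi_2^2 = 0.999516.
Replace gamma(1) by A gamma(0) + B and collect gamma(0):
  gamma(0) [0.999516 - (-0.691894)(-0.692229)] = (-0.691894)(0.453988) + 3.748696
  gamma(0) * 0.520567 = 3.434585
  gamma(0) = 3.434585 / 0.520567 = 6.597778.
  gamma(1) = A gamma(0) + B = (-0.692229)(6.597778) + (0.453988) = -4.113186.
Therefore gamma(1) = -4.1132 (to 4 decimal places).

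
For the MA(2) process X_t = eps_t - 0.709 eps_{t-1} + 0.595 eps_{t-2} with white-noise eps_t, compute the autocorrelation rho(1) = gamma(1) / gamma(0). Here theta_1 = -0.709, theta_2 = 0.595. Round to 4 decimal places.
\rho(1) = -0.6091

For an MA(q) process with theta_0 = 1, the autocovariance is
  gamma(k) = sigma^2 * sum_{i=0..q-k} theta_i * theta_{i+k},
and rho(k) = gamma(k) / gamma(0). Sigma^2 cancels.
  numerator   = (1)*(-0.709) + (-0.709)*(0.595) = -1.130855.
  denominator = (1)^2 + (-0.709)^2 + (0.595)^2 = 1.856706.
  rho(1) = -1.130855 / 1.856706 = -0.6091.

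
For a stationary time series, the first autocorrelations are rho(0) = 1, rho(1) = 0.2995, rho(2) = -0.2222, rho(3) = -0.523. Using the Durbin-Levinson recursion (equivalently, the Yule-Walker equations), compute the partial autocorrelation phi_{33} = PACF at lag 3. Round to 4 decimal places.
\phi_{33} = -0.4120

The PACF at lag k is phi_{kk}, the last component of the solution
to the Yule-Walker system G_k phi = r_k where
  (G_k)_{ij} = rho(|i - j|), (r_k)_i = rho(i), i,j = 1..k.
Equivalently, Durbin-Levinson gives phi_{kk} iteratively:
  phi_{11} = rho(1)
  phi_{kk} = [rho(k) - sum_{j=1..k-1} phi_{k-1,j} rho(k-j)]
            / [1 - sum_{j=1..k-1} phi_{k-1,j} rho(j)],
  phi_{k,j} = phi_{k-1,j} - phi_{kk} phi_{k-1,k-j},  j = 1..k-1.
Step k = 1:
  phi_11 = rho(1) = 0.2995.
Step k = 2:
  phi_22 = [rho(2) - phi_11 rho(1)] / [1 - phi_11 rho(1)] = [-0.2222 - (0.2995)(0.2995)] / [1 - (0.2995)(0.2995)]
         = -0.31190025 / 0.91029975 = -0.342635.
  Update: phi_21 = phi_11 - phi_22 phi_11 = 0.2995 - (-0.342635)(0.2995) = 0.402119.
Step k = 3:
  phi_33 = [rho(3) - phi_21 rho(2) - phi_22 rho(1)] / [1 - phi_21 rho(1) - phi_22 rho(2)]
    numerator   = -0.523 - (0.402119)(-0.2222) - (-0.342635)(0.2995) = -0.33103006
    denominator = 1 - (0.402119)(0.2995) - (-0.342635)(-0.2222) = 0.80343191
  phi_33 = -0.33103006 / 0.80343191 = -0.412.
Therefore phi_{33} = -0.4120.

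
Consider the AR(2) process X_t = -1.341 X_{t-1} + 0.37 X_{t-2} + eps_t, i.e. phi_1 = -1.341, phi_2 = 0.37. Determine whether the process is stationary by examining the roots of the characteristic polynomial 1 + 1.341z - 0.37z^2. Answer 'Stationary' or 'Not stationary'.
\text{Not stationary}

The AR(p) characteristic polynomial is P(z) = 1 + 1.341z - 0.37z^2.
Stationarity requires all roots to lie outside the unit circle, i.e. |z| > 1 for every root.
Set 1 + (1.341) z + (-0.37) z^2 = 0, i.e. a z^2 + b z + c = 0 with a = -0.37, b = 1.341, c = 1.
Discriminant D = b^2 - 4ac = (1.341)^2 - 4*(-0.37)*1 = 1.798281 - (-1.48) = 3.278281.
D >= 0, so the roots are real: z = (-b +/- sqrt(D)) / (2a) = (-1.341 +/- 1.810602) / (-0.74).
  z_1 = (-1.341 + 1.810602) / (-0.74) = -0.6346,   |z_1| = 0.6346.
  z_2 = (-1.341 - 1.810602) / (-0.74) = 4.2589,   |z_2| = 4.2589.
Moduli of all roots: 0.6346, 4.2589.
All moduli strictly greater than 1? No.
Verdict: Not stationary.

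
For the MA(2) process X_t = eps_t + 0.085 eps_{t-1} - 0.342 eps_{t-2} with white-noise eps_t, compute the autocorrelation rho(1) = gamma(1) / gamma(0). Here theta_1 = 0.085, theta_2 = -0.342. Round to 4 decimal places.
\rho(1) = 0.0498

For an MA(q) process with theta_0 = 1, the autocovariance is
  gamma(k) = sigma^2 * sum_{i=0..q-k} theta_i * theta_{i+k},
and rho(k) = gamma(k) / gamma(0). Sigma^2 cancels.
  numerator   = (1)*(0.085) + (0.085)*(-0.342) = 0.05593.
  denominator = (1)^2 + (0.085)^2 + (-0.342)^2 = 1.124189.
  rho(1) = 0.05593 / 1.124189 = 0.0498.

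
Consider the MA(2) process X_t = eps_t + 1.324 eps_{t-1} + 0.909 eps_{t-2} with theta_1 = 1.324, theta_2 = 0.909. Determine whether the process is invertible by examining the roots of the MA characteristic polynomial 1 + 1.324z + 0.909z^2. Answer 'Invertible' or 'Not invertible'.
\text{Invertible}

The MA(q) characteristic polynomial is P(z) = 1 + 1.324z + 0.909z^2.
Invertibility requires all roots to lie outside the unit circle, i.e. |z| > 1 for every root.
Set 1 + (1.324) z + (0.909) z^2 = 0, i.e. a z^2 + b z + c = 0 with a = 0.909, b = 1.324, c = 1.
Discriminant D = b^2 - 4ac = (1.324)^2 - 4*(0.909)*1 = 1.752976 - (3.636) = -1.883024.
D < 0, so the roots are the complex-conjugate pair z = (-b +/- i sqrt(-D)) / (2a) = -0.7283 +/- 0.7548i.
For a conjugate pair |z|^2 = z * conj(z) = (product of roots) = c/a = 1/(0.909) = 1.10011, so |z| = sqrt(1.10011) = 1.0489 for both roots.
Moduli of all roots: 1.0489, 1.0489.
All moduli strictly greater than 1? Yes.
Verdict: Invertible.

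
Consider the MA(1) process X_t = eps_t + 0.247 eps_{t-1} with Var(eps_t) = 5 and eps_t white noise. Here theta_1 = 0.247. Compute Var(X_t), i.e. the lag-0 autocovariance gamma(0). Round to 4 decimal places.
\gamma(0) = 5.3050

For an MA(q) process X_t = eps_t + sum_i theta_i eps_{t-i} with
Var(eps_t) = sigma^2, the variance is
  gamma(0) = sigma^2 * (1 + sum_i theta_i^2).
  sum_i theta_i^2 = (0.247)^2 = 0.061009.
  gamma(0) = 5 * (1 + 0.061009) = 5 * 1.061009 = 5.305045, which rounds to 5.3050.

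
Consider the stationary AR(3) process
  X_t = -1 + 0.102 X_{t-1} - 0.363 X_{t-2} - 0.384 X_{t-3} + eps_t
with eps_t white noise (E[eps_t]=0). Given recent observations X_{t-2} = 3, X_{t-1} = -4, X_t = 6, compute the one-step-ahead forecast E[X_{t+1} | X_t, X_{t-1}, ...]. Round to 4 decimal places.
E[X_{t+1} \mid \mathcal F_t] = -0.0880

For an AR(p) model X_t = c + sum_i phi_i X_{t-i} + eps_t, the
one-step-ahead conditional mean is
  E[X_{t+1} | X_t, ...] = c + sum_i phi_i X_{t+1-i}.
Substitute known values:
  E[X_{t+1} | ...] = -1 + (0.102) * (6) + (-0.363) * (-4) + (-0.384) * (3)
                   = -0.0880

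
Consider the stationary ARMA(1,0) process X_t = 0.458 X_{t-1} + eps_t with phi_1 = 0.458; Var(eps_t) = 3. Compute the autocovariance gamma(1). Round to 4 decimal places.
\gamma(1) = 1.7387

Multiply the model equation by X_{t-k} and take expectations. With theta_0 = psi_0 = 1 and psi_j the MA(infinity) weights, this gives
  gamma(k) - sum_i phi_i gamma(k-i) = c_k,
  c_k = sigma^2 * sum_{j=k..q} theta_j psi_{j-k}   (c_k = 0 for k > q),
using gamma(-m) = gamma(m).
Pure AR (q = 0): c_0 = sigma^2 = 3, c_k = 0 for k >= 1.
Equations for k = 0 and k = 1 (AR order 1):
  gamma(0) = phi_1 gamma(1) + c_0
  gamma(1) = phi_1 gamma(0) + c_1
Substituting the second into the first: gamma(0) (1 - phi_1^2) = c_0 + phi_1 c_1, so
  gamma(0) = c_0 / (1 - phi_1^2) = 3 / (1 - (0.458)^2) = 3 / 0.790236 = 3.796334.
  gamma(1) = phi_1 gamma(0) = (0.458)(3.796334) = 1.738721.
Therefore gamma(1) = 1.7387 (to 4 decimal places).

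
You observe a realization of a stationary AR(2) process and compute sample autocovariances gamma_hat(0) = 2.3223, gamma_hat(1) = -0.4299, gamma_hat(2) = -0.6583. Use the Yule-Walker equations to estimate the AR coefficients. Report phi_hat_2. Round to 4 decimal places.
\hat\phi_{2} = -0.3290

The Yule-Walker equations for an AR(p) process read, in matrix form,
  Gamma_p phi = r_p,   with   (Gamma_p)_{ij} = gamma(|i - j|),
                       (r_p)_i = gamma(i),   i,j = 1..p.
Substitute the sample gammas (Toeplitz matrix and right-hand side of size 2):
  Gamma_p = [[2.3223, -0.4299], [-0.4299, 2.3223]]
  r_p     = [-0.4299, -0.6583]
Written out:
  2.3223 phi_1 - 0.4299 phi_2 = -0.4299
  -0.4299 phi_1 + 2.3223 phi_2 = -0.6583
Solve by Cramer's rule:
  det = gamma(0)^2 - gamma(1)^2 = (2.3223)^2 - (-0.4299)^2 = 5.39307729 - 0.18481401 = 5.20826328
  phi_hat_1 = [gamma(1) gamma(0) - gamma(1) gamma(2)] / det = [(-0.4299)(2.3223) - (-0.4299)(-0.6583)] / 5.20826328 = -1.28135994 / 5.20826328 = -0.246
  phi_hat_2 = [gamma(0) gamma(2) - gamma(1)^2] / det = [(2.3223)(-0.6583) - (-0.4299)^2] / 5.20826328 = -1.7135841 / 5.20826328 = -0.329
So phi_hat = [-0.2460, -0.3290].
Therefore phi_hat_2 = -0.3290.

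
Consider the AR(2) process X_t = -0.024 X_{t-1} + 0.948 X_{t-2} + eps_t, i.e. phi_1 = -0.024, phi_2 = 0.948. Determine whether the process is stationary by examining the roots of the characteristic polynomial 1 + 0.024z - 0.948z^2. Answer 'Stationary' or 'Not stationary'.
\text{Stationary}

The AR(p) characteristic polynomial is P(z) = 1 + 0.024z - 0.948z^2.
Stationarity requires all roots to lie outside the unit circle, i.e. |z| > 1 for every root.
Set 1 + (0.024) z + (-0.948) z^2 = 0, i.e. a z^2 + b z + c = 0 with a = -0.948, b = 0.024, c = 1.
Discriminant D = b^2 - 4ac = (0.024)^2 - 4*(-0.948)*1 = 0.000576 - (-3.792) = 3.792576.
D >= 0, so the roots are real: z = (-b +/- sqrt(D)) / (2a) = (-0.024 +/- 1.947454) / (-1.896).
  z_1 = (-0.024 + 1.947454) / (-1.896) = -1.0145,   |z_1| = 1.0145.
  z_2 = (-0.024 - 1.947454) / (-1.896) = 1.0398,   |z_2| = 1.0398.
Moduli of all roots: 1.0145, 1.0398.
All moduli strictly greater than 1? Yes.
Verdict: Stationary.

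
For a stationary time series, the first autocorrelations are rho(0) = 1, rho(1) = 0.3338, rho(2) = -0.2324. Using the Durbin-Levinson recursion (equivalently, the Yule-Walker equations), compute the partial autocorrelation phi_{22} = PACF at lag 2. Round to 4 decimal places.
\phi_{22} = -0.3869

The PACF at lag k is phi_{kk}, the last component of the solution
to the Yule-Walker system G_k phi = r_k where
  (G_k)_{ij} = rho(|i - j|), (r_k)_i = rho(i), i,j = 1..k.
Equivalently, Durbin-Levinson gives phi_{kk} iteratively:
  phi_{11} = rho(1)
  phi_{kk} = [rho(k) - sum_{j=1..k-1} phi_{k-1,j} rho(k-j)]
            / [1 - sum_{j=1..k-1} phi_{k-1,j} rho(j)],
  phi_{k,j} = phi_{k-1,j} - phi_{kk} phi_{k-1,k-j},  j = 1..k-1.
Step k = 1:
  phi_11 = rho(1) = 0.3338.
Step k = 2:
  phi_22 = [rho(2) - phi_11 rho(1)] / [1 - phi_11 rho(1)] = [-0.2324 - (0.3338)(0.3338)] / [1 - (0.3338)(0.3338)]
         = -0.34382244 / 0.88857756 = -0.3869.
Therefore phi_{22} = -0.3869.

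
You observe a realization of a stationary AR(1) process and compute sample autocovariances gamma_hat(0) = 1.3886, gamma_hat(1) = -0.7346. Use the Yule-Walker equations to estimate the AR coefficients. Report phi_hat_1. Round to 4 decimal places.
\hat\phi_{1} = -0.5290

The Yule-Walker equations for an AR(p) process read, in matrix form,
  Gamma_p phi = r_p,   with   (Gamma_p)_{ij} = gamma(|i - j|),
                       (r_p)_i = gamma(i),   i,j = 1..p.
Substitute the sample gammas (Toeplitz matrix and right-hand side of size 1):
  Gamma_p = [[1.3886]]
  r_p     = [-0.7346]
With p = 1 this is the single equation gamma(0) phi_1 = gamma(1):
  phi_hat_1 = gamma(1) / gamma(0) = -0.7346 / 1.3886 = -0.5290.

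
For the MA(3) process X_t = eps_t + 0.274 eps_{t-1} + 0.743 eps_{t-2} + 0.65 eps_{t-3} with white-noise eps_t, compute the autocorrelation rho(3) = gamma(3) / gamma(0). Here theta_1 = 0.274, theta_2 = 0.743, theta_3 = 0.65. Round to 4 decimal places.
\rho(3) = 0.3171

For an MA(q) process with theta_0 = 1, the autocovariance is
  gamma(k) = sigma^2 * sum_{i=0..q-k} theta_i * theta_{i+k},
and rho(k) = gamma(k) / gamma(0). Sigma^2 cancels.
  numerator   = (1)*(0.65) = 0.65.
  denominator = (1)^2 + (0.274)^2 + (0.743)^2 + (0.65)^2 = 2.049625.
  rho(3) = 0.65 / 2.049625 = 0.3171.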